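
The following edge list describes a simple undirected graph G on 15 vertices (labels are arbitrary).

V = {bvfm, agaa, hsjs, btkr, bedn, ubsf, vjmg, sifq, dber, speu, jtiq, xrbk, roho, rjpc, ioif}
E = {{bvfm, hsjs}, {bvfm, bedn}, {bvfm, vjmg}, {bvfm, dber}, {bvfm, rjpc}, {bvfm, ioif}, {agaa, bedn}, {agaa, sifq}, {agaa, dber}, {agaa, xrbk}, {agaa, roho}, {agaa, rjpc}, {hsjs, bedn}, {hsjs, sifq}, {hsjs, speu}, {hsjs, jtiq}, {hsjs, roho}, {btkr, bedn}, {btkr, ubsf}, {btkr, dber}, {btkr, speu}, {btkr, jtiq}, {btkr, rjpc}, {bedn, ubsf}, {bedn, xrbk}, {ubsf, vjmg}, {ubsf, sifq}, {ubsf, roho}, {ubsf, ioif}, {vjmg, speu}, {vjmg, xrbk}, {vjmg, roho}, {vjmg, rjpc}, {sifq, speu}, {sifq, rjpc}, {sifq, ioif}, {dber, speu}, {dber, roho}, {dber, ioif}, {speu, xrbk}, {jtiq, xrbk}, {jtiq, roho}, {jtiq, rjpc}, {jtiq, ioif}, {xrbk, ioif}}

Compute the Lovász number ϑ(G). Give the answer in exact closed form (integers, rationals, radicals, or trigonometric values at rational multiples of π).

N(sifq) = {agaa, hsjs, ubsf, speu, rjpc, ioif}, |N(sifq)| = 6.
N(xrbk) = {agaa, bedn, vjmg, speu, jtiq, ioif}, |N(xrbk)| = 6.
Vertex speu has 6 neighbors: hsjs, btkr, vjmg, sifq, dber, xrbk.
Vertex hsjs has 6 neighbors: bvfm, bedn, sifq, speu, jtiq, roho.
Every vertex has degree 6 (N=15); Kneser-type, 2-subsets of [6].
Distinct eigenvalues (to 5 d.p.): [6.0, 1.0, -3.0].
−15·(-3) / ((6)−(-3)) = 5 = ϑ(G).
≈ 5.00000000 (to 8 d.p.).

5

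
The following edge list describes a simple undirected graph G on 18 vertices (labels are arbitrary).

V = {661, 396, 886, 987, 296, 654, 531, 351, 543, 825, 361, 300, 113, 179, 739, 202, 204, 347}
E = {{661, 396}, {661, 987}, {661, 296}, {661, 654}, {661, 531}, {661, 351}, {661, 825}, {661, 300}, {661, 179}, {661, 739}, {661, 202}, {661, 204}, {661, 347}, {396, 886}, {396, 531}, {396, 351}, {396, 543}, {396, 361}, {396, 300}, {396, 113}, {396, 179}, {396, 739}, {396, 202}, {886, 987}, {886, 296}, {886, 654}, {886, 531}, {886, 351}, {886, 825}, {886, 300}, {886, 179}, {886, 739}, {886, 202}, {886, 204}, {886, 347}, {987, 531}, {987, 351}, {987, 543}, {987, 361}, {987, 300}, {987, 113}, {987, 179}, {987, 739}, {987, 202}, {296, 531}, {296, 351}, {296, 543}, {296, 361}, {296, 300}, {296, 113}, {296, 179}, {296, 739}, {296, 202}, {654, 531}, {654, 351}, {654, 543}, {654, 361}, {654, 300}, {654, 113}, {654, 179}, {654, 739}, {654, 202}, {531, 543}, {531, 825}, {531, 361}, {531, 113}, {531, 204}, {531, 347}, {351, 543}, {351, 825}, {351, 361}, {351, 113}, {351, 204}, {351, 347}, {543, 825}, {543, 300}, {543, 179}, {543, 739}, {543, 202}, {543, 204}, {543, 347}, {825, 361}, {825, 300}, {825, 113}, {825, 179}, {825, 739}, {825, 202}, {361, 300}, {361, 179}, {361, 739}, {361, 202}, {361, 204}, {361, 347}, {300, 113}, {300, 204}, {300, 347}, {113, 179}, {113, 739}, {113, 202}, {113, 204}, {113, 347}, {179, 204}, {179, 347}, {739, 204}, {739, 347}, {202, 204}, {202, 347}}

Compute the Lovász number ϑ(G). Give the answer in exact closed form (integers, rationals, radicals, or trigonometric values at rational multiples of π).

Vertex 202 has 12 neighbors: 661, 396, 886, 987, 296, 654, 543, 825, 361, 113, 204, 347.
N(886) = {396, 987, 296, 654, 531, 351, 825, 300, 179, 739, 202, 204, 347}, |N(886)| = 13.
Vertex 661 has 13 neighbors: 396, 987, 296, 654, 531, 351, 825, 300, 179, 739, 202, 204, 347.
N(296) = {661, 886, 531, 351, 543, 361, 300, 113, 179, 739, 202}, |N(296)| = 11.
3 parts of sizes [7, 6, 5]; α(G) = 7 = ϑ (perfect).
ϑ(G) ≈ 7.000000000.
Check 7 ≤ 7 ≤ 7: collapsed.

7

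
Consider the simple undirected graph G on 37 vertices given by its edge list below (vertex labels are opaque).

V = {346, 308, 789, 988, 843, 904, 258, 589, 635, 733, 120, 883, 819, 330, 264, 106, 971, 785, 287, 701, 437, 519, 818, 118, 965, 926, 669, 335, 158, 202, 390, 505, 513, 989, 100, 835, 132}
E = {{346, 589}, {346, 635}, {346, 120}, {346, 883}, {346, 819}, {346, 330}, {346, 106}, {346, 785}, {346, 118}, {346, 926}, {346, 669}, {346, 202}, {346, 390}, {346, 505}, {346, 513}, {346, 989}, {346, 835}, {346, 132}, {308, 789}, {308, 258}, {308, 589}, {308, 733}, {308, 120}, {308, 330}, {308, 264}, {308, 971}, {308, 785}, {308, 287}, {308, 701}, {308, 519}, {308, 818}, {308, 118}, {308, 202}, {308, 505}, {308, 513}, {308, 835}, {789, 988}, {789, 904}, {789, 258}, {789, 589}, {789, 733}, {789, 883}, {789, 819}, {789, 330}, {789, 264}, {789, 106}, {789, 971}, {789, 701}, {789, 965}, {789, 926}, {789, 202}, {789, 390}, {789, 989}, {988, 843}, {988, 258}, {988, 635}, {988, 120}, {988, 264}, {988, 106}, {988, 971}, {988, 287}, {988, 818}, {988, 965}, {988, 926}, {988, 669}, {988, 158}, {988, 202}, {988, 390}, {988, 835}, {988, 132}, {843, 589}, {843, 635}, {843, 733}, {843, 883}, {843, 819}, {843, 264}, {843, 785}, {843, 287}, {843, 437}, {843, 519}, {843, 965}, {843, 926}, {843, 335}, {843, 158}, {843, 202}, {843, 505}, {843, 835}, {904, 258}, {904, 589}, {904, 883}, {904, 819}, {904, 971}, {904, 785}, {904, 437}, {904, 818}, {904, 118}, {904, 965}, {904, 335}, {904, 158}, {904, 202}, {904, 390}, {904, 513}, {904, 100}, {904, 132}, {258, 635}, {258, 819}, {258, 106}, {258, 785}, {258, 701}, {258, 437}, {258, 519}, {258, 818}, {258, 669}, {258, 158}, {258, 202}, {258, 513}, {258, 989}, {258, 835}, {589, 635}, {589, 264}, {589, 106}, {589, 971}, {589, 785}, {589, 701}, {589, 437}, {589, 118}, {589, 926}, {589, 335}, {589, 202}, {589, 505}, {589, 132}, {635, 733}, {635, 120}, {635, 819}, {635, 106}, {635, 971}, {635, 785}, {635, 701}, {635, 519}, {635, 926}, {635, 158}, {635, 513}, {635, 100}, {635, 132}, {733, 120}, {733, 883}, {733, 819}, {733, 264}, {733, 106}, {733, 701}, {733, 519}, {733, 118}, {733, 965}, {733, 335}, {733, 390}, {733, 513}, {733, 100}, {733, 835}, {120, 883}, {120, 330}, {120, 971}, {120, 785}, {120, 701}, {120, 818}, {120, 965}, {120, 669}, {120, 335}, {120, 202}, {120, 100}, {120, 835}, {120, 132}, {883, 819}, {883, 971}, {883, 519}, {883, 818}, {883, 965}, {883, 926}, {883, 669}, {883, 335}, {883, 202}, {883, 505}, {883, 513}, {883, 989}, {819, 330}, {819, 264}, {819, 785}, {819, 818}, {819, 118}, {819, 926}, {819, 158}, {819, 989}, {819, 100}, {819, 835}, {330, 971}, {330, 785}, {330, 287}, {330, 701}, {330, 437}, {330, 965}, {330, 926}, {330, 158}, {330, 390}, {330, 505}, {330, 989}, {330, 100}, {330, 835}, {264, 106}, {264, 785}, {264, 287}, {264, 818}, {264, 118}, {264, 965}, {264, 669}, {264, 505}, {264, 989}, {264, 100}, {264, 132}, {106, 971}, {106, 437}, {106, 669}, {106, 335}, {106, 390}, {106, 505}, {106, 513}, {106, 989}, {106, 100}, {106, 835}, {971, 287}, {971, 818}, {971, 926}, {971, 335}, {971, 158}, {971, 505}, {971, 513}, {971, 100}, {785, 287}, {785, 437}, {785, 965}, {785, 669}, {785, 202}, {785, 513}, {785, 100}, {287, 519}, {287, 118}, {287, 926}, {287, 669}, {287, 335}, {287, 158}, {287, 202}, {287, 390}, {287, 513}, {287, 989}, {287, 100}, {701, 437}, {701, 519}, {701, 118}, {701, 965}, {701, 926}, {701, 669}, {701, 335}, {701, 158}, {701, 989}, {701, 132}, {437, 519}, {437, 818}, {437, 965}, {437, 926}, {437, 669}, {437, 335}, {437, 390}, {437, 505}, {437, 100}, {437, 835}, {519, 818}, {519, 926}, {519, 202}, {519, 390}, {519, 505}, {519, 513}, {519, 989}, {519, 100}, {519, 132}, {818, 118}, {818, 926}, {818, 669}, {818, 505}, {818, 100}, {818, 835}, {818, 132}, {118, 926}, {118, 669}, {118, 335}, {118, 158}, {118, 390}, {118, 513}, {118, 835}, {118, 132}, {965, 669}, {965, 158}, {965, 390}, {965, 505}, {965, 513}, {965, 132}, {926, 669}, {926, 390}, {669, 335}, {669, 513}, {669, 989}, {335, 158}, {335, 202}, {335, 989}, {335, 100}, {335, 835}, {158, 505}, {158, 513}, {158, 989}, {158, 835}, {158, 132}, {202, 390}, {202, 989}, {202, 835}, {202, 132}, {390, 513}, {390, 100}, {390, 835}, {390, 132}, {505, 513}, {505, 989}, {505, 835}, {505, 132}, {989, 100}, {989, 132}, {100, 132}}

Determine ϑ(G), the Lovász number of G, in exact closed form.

sqrt(37)

N(100) = {904, 635, 733, 120, 819, 330, 264, 106, 971, 785, 287, 437, 519, 818, 335, 390, 989, 132}, |N(100)| = 18.
N(513) = {346, 308, 904, 258, 635, 733, 883, 106, 971, 785, 287, 519, 118, 965, 669, 158, 390, 505}, |N(513)| = 18.
N(971) = {308, 789, 988, 904, 589, 635, 120, 883, 330, 106, 287, 818, 926, 335, 158, 505, 513, 100}, |N(971)| = 18.
Vertex 883 has 18 neighbors: 346, 789, 843, 904, 733, 120, 819, 971, 519, 818, 965, 926, 669, 335, 202, 505, 513, 989.
18-regular, N=37; SR(37,18,8,9) — a Paley graph.
Distinct eigenvalues (to 3 d.p.): [18.0, 2.541, -3.541].
Lovász (edge-transitive): ϑ = −37·(-sqrt(37)/2 - 1/2)/((18)−(-sqrt(37)/2 - 1/2)) = sqrt(37).
≈ 6.082763 (to 6 d.p.).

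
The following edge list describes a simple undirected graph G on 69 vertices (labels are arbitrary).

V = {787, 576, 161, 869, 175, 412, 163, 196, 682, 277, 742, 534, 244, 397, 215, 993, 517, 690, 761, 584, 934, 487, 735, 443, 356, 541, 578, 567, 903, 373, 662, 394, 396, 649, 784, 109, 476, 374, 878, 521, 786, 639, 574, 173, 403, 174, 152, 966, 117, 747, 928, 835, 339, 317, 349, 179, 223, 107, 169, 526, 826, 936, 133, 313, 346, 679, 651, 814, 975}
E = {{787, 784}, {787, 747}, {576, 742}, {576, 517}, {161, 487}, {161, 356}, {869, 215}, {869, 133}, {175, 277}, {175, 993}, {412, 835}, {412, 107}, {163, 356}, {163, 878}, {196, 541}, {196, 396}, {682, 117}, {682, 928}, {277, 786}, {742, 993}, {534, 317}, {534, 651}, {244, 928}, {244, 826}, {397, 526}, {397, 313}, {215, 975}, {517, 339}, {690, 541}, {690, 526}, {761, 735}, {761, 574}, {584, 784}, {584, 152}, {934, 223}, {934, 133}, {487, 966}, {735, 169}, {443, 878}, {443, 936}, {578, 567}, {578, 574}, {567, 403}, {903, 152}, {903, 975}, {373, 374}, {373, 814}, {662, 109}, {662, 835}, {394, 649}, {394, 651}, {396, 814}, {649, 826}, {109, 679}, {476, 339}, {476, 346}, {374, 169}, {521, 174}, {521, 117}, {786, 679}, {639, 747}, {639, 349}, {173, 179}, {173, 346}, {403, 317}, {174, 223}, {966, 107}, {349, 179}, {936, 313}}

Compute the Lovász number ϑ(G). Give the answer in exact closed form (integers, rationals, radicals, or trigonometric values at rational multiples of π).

deg(394) = 2; N(394) = {649, 651}.
N(835) = {412, 662}, |N(835)| = 2.
Vertex 133 has 2 neighbors: 869, 934.
N(396) = {196, 814}, |N(396)| = 2.
Every vertex has degree 2 (N=69); connected 2-regular on 69 ⇒ C_{69}.
Distinct eigenvalues (to 6 d.p.): [2.0, 1.991714, 1.966923, 1.925835, 1.868788, 1.796255, 1.708839, 1.607262, 1.492367, 1.365106, 1.226534, 1.077797, 0.92013, 0.754838, 0.583292, 0.406912, 0.22716, 0.045526, -0.136485, -0.317365, -0.495616, -0.669759, -0.838353, -1.0, -1.153361, -1.297164, -1.430219, -1.551423, -1.659771, -1.754365, -1.834423, -1.899279, -1.948398, -1.981372, -1.997927].
λ_max=2, λ_min=-2*cos(pi/69); ϑ = −69·λ_min/(λ_max−λ_min) = 69*cos(pi/69)/(cos(pi/69) + 1).
≈ 34.4821 (to 4 d.p.).
Check 34 ≤ 69*cos(pi/69)/(cos(pi/69) + 1) ≤ 35: both strict.

69*cos(pi/69)/(cos(pi/69) + 1)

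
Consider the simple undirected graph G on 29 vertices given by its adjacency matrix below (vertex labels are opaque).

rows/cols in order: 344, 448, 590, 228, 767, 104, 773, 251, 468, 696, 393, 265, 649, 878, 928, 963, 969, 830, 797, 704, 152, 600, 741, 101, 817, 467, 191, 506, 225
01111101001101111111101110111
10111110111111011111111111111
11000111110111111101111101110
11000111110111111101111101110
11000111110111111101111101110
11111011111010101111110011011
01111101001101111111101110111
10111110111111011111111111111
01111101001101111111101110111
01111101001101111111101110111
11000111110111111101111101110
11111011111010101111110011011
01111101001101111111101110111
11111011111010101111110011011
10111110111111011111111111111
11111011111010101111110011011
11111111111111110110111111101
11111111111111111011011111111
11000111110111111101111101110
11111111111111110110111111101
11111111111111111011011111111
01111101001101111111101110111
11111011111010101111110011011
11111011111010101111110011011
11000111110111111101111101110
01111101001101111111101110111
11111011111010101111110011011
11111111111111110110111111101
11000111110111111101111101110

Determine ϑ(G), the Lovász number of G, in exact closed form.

7

Vertex 393 has 22 neighbors: 344, 448, 104, 773, 251, 468, 696, 265, 649, 878, 928, 963, 969, 830, 704, 152, 600, 741, 101, 467, 191, 506.
Vertex 600 has 22 neighbors: 448, 590, 228, 767, 104, 251, 393, 265, 878, 928, 963, 969, 830, 797, 704, 152, 741, 101, 817, 191, 506, 225.
deg(225) = 22; N(225) = {344, 448, 104, 773, 251, 468, 696, 265, 649, 878, 928, 963, 969, 830, 704, 152, 600, 741, 101, 467, 191, 506}.
Vertex 101 has 22 neighbors: 344, 448, 590, 228, 767, 773, 251, 468, 696, 393, 649, 928, 969, 830, 797, 704, 152, 600, 817, 467, 506, 225.
G = K_{7,7,7,3,3,2}: α = 7 = χ(Ḡ), so ϑ = 7.
Numerically 7.000000.
α=7, χ(Ḡ)=7; ϑ=7 lies between (collapsed).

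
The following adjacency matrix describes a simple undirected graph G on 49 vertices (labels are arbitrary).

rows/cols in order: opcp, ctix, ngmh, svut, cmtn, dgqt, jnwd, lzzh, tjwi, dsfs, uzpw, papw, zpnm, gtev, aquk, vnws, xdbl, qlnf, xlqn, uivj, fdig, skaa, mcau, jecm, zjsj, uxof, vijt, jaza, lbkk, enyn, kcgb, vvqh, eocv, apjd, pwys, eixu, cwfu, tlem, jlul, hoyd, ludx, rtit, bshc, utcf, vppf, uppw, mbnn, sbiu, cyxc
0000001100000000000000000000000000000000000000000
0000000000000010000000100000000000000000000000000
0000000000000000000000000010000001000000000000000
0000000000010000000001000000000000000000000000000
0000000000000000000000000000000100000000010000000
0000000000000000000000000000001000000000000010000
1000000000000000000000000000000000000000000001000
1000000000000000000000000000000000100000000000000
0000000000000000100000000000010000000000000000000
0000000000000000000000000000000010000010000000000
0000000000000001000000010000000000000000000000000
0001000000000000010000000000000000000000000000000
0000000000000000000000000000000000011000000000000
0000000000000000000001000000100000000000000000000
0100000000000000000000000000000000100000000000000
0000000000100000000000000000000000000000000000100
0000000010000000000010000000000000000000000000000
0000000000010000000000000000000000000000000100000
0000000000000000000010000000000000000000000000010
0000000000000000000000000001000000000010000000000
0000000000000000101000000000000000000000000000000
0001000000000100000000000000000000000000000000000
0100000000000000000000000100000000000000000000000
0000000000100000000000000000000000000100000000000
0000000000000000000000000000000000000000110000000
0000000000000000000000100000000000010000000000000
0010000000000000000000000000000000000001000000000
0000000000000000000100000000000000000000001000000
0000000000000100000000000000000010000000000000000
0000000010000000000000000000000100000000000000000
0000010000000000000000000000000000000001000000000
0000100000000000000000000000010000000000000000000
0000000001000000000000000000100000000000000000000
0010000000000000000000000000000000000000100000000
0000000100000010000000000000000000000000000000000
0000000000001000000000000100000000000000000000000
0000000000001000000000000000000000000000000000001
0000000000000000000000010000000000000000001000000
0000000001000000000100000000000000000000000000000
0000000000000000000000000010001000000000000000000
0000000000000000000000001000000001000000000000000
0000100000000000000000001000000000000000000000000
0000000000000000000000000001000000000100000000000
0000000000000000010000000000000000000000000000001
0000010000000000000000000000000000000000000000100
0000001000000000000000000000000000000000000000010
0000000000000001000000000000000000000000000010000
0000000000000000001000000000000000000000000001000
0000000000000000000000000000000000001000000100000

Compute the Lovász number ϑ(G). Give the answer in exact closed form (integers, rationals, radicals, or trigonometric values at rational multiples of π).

49*cos(pi/49)/(cos(pi/49) + 1)

deg(jnwd) = 2; N(jnwd) = {opcp, uppw}.
Vertex xdbl has 2 neighbors: tjwi, fdig.
Vertex uxof has 2 neighbors: mcau, eixu.
Vertex qlnf has 2 neighbors: papw, utcf.
deg(v) = 2 for all v (|V|=49); connected 2-regular on 49 ⇒ C_{49}.
The 25 distinct eigenvalues: [2.0, 1.984, 1.935, 1.854, 1.743, 1.603, 1.437, 1.247, 1.037, 0.81, 0.569, 0.319, 0.064, -0.192, -0.445, -0.691, -0.925, -1.144, -1.345, -1.523, -1.676, -1.802, -1.898, -1.963, -1.996].
λ_max=2, λ_min=-2*cos(pi/49); ϑ = −49·λ_min/(λ_max−λ_min) = 49*cos(pi/49)/(cos(pi/49) + 1).
≈ 24.4748052 (to 7 d.p.).
α=24, χ(Ḡ)=25; ϑ=49*cos(pi/49)/(cos(pi/49) + 1) lies between (both strict).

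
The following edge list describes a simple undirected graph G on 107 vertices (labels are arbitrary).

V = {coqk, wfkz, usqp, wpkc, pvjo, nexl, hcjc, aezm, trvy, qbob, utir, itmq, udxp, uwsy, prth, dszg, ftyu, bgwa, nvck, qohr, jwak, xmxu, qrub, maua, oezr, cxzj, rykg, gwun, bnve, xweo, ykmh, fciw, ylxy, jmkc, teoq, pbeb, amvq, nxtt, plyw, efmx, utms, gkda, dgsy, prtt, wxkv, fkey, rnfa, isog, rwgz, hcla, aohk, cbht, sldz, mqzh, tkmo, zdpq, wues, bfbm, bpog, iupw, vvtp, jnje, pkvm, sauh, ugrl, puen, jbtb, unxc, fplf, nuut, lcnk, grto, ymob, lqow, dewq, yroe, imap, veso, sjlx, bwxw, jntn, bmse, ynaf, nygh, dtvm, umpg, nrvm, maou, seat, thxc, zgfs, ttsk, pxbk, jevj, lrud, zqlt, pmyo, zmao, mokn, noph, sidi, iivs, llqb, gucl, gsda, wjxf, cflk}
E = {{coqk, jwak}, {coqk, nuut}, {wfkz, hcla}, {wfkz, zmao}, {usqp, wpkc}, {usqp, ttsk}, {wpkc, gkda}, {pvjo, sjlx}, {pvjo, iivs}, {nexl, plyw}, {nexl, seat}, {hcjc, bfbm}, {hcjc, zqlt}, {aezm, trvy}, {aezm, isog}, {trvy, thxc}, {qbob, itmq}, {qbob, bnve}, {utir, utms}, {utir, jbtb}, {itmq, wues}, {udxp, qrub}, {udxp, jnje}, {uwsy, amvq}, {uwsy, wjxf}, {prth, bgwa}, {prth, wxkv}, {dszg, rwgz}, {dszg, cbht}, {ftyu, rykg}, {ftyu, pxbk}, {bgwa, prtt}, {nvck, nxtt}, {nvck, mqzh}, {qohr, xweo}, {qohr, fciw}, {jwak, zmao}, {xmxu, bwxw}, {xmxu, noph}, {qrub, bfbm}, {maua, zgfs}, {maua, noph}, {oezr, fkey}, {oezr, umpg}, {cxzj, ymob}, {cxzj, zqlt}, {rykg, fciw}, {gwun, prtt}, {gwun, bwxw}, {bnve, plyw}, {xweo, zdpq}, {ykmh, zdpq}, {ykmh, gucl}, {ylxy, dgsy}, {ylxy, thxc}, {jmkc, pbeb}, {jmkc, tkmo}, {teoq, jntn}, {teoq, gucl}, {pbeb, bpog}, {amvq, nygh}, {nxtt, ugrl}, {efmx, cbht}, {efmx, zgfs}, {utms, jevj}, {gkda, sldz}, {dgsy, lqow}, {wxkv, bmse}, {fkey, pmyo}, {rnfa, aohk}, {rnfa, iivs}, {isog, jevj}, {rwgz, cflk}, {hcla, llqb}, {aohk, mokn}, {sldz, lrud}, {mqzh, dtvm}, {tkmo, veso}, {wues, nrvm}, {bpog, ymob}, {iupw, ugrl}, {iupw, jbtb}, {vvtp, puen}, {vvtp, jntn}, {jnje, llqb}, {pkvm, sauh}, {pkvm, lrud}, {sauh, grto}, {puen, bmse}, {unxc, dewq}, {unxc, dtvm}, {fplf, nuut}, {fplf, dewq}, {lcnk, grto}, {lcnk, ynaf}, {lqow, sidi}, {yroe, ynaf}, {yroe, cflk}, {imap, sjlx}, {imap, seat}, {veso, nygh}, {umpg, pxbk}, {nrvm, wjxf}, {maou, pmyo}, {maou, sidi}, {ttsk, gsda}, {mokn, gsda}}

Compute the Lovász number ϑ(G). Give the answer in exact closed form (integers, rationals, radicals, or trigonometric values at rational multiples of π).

deg(amvq) = 2; N(amvq) = {uwsy, nygh}.
deg(pkvm) = 2; N(pkvm) = {sauh, lrud}.
deg(dtvm) = 2; N(dtvm) = {mqzh, unxc}.
deg(qrub) = 2; N(qrub) = {udxp, bfbm}.
G on 107 vertices is 2-regular; the odd cycle C_{107}.
spec(A) ≈ [2.0, 1.99655, 1.98622, 1.96905, 1.94508, 1.91441, 1.87714, 1.8334, 1.78334, 1.72714, 1.66498, 1.59707, 1.52367, 1.44501, 1.36137, 1.27304, 1.18032, 1.08353, 0.983, 0.87909, 0.77214, 0.66254, 0.55065, 0.43686, 0.32157, 0.20516, 0.08805, -0.02936, -0.14667, -0.26348, -0.37938, -0.49397, -0.60685, -0.71765, -0.82597, -0.93145, -1.03371, -1.13241, -1.22721, -1.31777, -1.40379, -1.48498, -1.56104, -1.63173, -1.69679, -1.756, -1.80915, -1.85607, -1.8966, -1.93058, -1.95791, -1.97849, -1.99225, -1.99914] (distinct, 5 d.p.).
ϑ = −N·λ_min/(λ_max−λ_min) = −107·(-2*cos(pi/107))/(2−(-2*cos(pi/107))) = 107*cos(pi/107)/(cos(pi/107) + 1).
= 53.4885… (decimal).
α=53, χ(Ḡ)=54; ϑ=107*cos(pi/107)/(cos(pi/107) + 1) lies between (both strict).

107*cos(pi/107)/(cos(pi/107) + 1)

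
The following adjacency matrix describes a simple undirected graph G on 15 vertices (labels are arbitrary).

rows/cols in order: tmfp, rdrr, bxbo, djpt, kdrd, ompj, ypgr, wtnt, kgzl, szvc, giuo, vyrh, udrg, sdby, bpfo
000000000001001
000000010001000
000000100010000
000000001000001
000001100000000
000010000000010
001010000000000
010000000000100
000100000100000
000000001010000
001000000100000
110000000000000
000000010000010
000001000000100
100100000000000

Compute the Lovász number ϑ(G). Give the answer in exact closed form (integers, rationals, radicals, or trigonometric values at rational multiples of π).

Vertex kdrd has 2 neighbors: ompj, ypgr.
Vertex djpt has 2 neighbors: kgzl, bpfo.
deg(bpfo) = 2; N(bpfo) = {tmfp, djpt}.
Vertex vyrh has 2 neighbors: tmfp, rdrr.
Every vertex has degree 2 (N=15); this is C_{15}, the 15-cycle.
Distinct eigenvalues (to 4 d.p.): [2.0, 1.8271, 1.3383, 0.618, -0.2091, -1.0, -1.618, -1.9563].
−15·(-2*cos(pi/15)) / ((2)−(-2*cos(pi/15))) = 15*cos(pi/15)/(cos(pi/15) + 1) = ϑ(G).
Numerically 7.41715.
7 ≤ 15*cos(pi/15)/(cos(pi/15) + 1) ≤ 8: both strict.

15*cos(pi/15)/(cos(pi/15) + 1)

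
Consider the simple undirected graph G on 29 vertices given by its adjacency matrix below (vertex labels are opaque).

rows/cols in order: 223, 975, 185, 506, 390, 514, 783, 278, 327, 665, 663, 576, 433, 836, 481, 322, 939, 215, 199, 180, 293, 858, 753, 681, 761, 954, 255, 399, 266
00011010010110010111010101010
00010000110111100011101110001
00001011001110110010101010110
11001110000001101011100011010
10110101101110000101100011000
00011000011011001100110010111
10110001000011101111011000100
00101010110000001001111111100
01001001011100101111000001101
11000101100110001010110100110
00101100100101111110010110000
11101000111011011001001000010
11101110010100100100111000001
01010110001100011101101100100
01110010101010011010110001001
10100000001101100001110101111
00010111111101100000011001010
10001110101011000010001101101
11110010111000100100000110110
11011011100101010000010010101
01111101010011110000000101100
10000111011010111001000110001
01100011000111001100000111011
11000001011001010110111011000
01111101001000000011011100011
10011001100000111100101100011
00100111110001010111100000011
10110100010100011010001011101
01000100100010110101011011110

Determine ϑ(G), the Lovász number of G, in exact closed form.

sqrt(29)

N(293) = {975, 185, 506, 390, 514, 278, 665, 433, 836, 481, 322, 681, 954, 255}, |N(293)| = 14.
deg(663) = 14; N(663) = {185, 390, 514, 327, 576, 836, 481, 322, 939, 215, 199, 858, 681, 761}.
deg(180) = 14; N(180) = {223, 975, 506, 390, 783, 278, 327, 576, 836, 322, 858, 761, 255, 266}.
deg(322) = 14; N(322) = {223, 185, 663, 576, 836, 481, 180, 293, 858, 681, 954, 255, 399, 266}.
G on 29 vertices is 14-regular; SR(29,14,6,7) — a Paley graph.
A has 3 distinct eigenvalues ≈ [14.0, 2.192582, -3.192582].
With N=29: ϑ(G) = 29·(-(-sqrt(29)/2 - 1/2))/(14−(-sqrt(29)/2 - 1/2)) = sqrt(29).
Numerically 5.3851648.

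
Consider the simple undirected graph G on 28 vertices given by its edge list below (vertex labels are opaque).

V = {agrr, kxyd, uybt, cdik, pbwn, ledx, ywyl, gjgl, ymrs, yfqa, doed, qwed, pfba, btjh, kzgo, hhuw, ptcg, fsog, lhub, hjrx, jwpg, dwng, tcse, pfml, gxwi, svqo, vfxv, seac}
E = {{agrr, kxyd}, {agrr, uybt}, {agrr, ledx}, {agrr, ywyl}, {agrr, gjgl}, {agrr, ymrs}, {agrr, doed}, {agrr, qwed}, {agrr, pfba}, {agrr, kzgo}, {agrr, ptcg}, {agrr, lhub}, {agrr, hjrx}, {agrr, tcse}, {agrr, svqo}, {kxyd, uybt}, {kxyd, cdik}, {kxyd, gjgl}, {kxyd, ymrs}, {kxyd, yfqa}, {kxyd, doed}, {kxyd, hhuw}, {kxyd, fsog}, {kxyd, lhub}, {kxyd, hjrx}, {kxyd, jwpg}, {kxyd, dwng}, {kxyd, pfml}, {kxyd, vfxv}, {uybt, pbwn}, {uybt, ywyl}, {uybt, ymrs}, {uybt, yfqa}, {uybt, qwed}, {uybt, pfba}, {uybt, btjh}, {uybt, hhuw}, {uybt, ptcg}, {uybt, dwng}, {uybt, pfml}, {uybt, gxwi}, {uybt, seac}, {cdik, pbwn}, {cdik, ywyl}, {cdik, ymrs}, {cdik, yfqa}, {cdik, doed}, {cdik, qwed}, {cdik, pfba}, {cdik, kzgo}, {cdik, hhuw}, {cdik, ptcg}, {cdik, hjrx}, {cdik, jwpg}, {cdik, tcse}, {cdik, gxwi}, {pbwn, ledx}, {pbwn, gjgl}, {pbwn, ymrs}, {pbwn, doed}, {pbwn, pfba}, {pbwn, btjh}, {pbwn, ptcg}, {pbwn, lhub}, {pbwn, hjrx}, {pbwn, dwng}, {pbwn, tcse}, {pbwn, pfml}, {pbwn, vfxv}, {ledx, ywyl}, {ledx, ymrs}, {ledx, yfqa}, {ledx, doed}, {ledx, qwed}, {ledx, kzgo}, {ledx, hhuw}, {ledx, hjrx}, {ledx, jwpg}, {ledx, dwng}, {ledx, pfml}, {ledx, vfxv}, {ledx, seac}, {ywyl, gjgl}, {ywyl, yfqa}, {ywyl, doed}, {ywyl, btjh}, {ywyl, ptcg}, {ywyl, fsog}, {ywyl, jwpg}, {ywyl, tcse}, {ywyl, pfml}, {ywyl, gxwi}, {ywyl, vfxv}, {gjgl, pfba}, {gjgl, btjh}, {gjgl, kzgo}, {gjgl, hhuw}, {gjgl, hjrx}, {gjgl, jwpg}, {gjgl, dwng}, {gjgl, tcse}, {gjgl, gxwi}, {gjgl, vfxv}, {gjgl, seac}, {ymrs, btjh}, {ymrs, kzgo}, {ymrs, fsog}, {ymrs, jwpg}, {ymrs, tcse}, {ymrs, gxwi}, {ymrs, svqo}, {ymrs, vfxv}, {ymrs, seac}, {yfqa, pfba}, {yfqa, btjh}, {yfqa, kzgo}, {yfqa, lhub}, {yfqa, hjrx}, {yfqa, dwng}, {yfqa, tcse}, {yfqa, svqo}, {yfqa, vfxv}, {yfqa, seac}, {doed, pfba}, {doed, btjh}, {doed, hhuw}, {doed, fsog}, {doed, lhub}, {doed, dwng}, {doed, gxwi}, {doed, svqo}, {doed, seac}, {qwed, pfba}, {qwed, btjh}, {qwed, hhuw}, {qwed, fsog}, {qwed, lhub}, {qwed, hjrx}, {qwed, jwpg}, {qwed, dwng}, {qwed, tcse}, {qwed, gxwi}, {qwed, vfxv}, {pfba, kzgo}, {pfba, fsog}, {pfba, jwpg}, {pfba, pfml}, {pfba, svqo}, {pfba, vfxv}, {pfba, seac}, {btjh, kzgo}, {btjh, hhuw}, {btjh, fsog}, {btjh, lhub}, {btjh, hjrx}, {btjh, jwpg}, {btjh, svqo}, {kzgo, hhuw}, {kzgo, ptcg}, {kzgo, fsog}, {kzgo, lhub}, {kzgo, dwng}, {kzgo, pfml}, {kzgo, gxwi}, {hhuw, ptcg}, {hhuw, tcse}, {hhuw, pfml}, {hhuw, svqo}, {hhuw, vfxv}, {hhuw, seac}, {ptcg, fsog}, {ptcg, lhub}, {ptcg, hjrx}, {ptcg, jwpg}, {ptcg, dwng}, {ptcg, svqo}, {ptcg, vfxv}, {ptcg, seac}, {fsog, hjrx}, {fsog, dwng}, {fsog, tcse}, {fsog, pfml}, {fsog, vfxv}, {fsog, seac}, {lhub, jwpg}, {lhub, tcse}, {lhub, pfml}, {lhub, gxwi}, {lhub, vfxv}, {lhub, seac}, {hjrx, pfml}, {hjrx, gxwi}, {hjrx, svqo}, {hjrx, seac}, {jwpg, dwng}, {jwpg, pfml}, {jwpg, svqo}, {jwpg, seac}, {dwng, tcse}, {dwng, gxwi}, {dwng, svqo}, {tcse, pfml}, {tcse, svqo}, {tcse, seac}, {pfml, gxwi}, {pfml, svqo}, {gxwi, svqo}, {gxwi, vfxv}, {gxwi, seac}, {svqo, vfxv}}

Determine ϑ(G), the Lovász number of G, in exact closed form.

7

deg(ptcg) = 15; N(ptcg) = {agrr, uybt, cdik, pbwn, ywyl, kzgo, hhuw, fsog, lhub, hjrx, jwpg, dwng, svqo, vfxv, seac}.
Vertex kzgo has 15 neighbors: agrr, cdik, ledx, gjgl, ymrs, yfqa, pfba, btjh, hhuw, ptcg, fsog, lhub, dwng, pfml, gxwi.
N(kxyd) = {agrr, uybt, cdik, gjgl, ymrs, yfqa, doed, hhuw, fsog, lhub, hjrx, jwpg, dwng, pfml, vfxv}, |N(kxyd)| = 15.
Vertex gxwi has 15 neighbors: uybt, cdik, ywyl, gjgl, ymrs, doed, qwed, kzgo, lhub, hjrx, dwng, pfml, svqo, vfxv, seac.
G on 28 vertices is 15-regular; Kneser-type, 2-subsets of [8].
The 3 distinct eigenvalues: [15.0, 1.0, -5.0].
With N=28: ϑ(G) = 28·(-1*(-5))/(15−(-5)) = 7.
≈ 7.00000 (to 5 d.p.).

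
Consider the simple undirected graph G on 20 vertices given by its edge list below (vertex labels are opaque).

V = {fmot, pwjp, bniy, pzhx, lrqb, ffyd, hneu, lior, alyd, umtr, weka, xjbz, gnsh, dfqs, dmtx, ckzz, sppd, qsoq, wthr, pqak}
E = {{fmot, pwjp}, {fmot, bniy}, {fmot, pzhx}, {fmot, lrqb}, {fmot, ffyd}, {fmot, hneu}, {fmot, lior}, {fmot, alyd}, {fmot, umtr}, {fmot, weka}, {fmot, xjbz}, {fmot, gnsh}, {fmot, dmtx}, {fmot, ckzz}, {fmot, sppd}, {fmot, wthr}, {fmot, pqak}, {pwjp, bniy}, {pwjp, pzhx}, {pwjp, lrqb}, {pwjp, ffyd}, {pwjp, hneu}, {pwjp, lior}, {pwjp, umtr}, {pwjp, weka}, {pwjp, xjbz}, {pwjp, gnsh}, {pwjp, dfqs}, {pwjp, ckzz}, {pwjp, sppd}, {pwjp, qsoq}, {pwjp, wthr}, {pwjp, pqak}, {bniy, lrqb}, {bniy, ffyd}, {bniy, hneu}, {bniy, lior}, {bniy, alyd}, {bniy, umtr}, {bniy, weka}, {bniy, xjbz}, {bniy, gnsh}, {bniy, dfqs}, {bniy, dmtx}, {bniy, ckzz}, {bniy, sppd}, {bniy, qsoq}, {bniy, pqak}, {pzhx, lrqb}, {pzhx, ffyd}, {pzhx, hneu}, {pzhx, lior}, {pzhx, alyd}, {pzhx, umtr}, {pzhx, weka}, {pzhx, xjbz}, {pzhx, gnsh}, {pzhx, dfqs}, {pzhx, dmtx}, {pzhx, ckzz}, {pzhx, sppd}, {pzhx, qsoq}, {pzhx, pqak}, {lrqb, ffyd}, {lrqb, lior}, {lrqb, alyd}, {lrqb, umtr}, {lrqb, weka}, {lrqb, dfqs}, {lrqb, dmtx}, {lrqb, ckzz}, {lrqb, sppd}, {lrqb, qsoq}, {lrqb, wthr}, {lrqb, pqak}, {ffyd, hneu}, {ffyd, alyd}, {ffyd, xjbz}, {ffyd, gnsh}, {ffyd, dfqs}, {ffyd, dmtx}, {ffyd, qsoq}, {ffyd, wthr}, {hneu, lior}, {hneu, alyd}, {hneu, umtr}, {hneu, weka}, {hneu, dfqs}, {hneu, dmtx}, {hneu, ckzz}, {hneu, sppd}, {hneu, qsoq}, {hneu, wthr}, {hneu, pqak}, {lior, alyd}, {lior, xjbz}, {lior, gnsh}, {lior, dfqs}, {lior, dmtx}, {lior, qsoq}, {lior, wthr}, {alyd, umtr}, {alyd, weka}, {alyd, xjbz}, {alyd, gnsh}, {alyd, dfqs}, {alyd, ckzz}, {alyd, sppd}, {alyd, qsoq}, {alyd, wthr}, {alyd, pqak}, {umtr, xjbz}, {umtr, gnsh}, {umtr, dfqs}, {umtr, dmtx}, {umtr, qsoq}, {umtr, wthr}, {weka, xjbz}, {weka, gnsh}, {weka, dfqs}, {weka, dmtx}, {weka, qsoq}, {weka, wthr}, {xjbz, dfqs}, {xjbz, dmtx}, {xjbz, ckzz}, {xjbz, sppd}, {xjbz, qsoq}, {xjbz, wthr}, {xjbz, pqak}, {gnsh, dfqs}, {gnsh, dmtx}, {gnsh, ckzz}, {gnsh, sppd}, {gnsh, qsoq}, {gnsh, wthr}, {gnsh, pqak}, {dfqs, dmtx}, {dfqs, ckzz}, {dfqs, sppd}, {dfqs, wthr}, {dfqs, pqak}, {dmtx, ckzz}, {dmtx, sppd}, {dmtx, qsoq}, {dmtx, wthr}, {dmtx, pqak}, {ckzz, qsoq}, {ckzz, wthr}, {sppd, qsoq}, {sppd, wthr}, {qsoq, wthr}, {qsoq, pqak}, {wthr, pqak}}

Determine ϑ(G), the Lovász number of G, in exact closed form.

7

deg(fmot) = 17; N(fmot) = {pwjp, bniy, pzhx, lrqb, ffyd, hneu, lior, alyd, umtr, weka, xjbz, gnsh, dmtx, ckzz, sppd, wthr, pqak}.
Vertex xjbz has 16 neighbors: fmot, pwjp, bniy, pzhx, ffyd, lior, alyd, umtr, weka, dfqs, dmtx, ckzz, sppd, qsoq, wthr, pqak.
N(dfqs) = {pwjp, bniy, pzhx, lrqb, ffyd, hneu, lior, alyd, umtr, weka, xjbz, gnsh, dmtx, ckzz, sppd, wthr, pqak}, |N(dfqs)| = 17.
N(umtr) = {fmot, pwjp, bniy, pzhx, lrqb, hneu, alyd, xjbz, gnsh, dfqs, dmtx, qsoq, wthr}, |N(umtr)| = 13.
K_{7,4,3,3,3} (perfect); ϑ(G) = α(G) = max{7,4,3,3,3} = 7.
ϑ(G) ≈ 7.0000.
7 ≤ 7 ≤ 7: collapsed.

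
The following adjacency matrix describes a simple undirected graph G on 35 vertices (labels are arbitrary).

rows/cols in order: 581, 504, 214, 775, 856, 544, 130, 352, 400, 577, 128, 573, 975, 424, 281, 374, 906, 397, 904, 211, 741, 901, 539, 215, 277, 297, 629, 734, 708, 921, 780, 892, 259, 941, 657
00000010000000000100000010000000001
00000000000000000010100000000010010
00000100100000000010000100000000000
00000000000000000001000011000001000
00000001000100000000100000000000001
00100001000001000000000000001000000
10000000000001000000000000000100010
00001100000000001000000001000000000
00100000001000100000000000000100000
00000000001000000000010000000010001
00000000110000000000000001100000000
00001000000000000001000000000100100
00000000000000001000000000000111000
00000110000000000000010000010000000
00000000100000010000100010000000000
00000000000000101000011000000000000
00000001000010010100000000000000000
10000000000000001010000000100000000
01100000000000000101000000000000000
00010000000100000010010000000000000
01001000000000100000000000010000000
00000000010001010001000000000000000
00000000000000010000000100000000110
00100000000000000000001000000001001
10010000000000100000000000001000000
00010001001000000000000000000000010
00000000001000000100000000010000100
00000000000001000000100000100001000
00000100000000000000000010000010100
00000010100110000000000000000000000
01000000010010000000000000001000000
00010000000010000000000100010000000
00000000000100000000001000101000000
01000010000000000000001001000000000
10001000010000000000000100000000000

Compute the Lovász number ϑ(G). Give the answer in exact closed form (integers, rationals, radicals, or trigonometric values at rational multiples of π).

15

deg(581) = 4; N(581) = {130, 397, 277, 657}.
Vertex 629 has 4 neighbors: 128, 397, 734, 259.
N(130) = {581, 424, 921, 941}, |N(130)| = 4.
deg(544) = 4; N(544) = {214, 352, 424, 708}.
Regular of degree 4 on 35 vertices: this is K(7,3), the Kneser graph.
A has 4 distinct eigenvalues ≈ [4.0, 2.0, -1.0, -3.0].
λ_max=4, λ_min=-3; ϑ = −35·λ_min/(λ_max−λ_min) = 15.
= 15.00000000… (decimal).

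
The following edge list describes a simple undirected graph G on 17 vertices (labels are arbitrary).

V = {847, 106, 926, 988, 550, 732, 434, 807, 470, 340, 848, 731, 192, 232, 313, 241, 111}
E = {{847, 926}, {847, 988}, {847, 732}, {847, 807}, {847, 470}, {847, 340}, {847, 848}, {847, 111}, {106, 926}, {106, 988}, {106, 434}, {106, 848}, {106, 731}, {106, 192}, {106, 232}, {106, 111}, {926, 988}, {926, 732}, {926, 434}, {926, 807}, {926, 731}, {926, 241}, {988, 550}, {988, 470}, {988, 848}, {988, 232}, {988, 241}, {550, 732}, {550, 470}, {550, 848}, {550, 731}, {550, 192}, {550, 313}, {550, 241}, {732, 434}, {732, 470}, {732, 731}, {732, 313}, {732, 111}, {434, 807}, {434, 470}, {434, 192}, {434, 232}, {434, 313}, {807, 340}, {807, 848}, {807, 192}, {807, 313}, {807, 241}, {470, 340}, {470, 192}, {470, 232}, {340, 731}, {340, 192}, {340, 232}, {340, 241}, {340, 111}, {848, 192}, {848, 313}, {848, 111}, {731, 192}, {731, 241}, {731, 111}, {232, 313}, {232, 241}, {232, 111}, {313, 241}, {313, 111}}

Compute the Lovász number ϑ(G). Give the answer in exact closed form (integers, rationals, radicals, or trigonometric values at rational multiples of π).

N(550) = {988, 732, 470, 848, 731, 192, 313, 241}, |N(550)| = 8.
N(434) = {106, 926, 732, 807, 470, 192, 232, 313}, |N(434)| = 8.
Vertex 470 has 8 neighbors: 847, 988, 550, 732, 434, 340, 192, 232.
Vertex 106 has 8 neighbors: 926, 988, 434, 848, 731, 192, 232, 111.
17-vertex 8-regular graph: strongly regular (17,8,3,4).
Distinct eigenvalues (to 4 d.p.): [8.0, 1.5616, -2.5616].
Lovász (edge-transitive): ϑ = −17·(-sqrt(17)/2 - 1/2)/((8)−(-sqrt(17)/2 - 1/2)) = sqrt(17).
ϑ(G) ≈ 4.123106.

sqrt(17)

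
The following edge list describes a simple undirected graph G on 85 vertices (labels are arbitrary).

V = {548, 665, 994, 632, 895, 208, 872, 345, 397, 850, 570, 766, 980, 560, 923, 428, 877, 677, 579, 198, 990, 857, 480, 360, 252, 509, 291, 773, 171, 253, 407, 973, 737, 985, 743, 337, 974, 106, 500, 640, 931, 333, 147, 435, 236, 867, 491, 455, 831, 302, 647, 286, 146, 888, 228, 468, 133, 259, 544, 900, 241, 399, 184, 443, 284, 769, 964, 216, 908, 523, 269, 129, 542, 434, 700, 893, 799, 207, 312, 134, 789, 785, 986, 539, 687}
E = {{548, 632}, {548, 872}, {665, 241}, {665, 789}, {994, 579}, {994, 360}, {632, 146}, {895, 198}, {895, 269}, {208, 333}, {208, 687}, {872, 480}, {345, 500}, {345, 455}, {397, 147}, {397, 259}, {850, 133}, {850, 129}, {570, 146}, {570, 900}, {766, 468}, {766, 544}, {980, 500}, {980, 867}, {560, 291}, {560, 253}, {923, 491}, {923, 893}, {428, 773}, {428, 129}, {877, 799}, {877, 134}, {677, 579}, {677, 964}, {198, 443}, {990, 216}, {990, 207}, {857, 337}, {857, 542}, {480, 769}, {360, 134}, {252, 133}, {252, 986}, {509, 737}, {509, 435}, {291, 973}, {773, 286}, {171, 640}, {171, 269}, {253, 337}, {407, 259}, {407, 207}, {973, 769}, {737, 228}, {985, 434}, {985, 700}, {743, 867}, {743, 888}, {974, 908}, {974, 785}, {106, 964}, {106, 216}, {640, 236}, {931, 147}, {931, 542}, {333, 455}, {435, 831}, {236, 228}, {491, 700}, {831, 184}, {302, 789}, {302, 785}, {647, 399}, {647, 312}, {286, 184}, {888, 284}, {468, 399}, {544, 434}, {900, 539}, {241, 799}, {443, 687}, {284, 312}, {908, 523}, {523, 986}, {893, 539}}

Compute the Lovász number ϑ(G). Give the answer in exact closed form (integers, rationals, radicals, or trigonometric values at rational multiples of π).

N(291) = {560, 973}, |N(291)| = 2.
deg(632) = 2; N(632) = {548, 146}.
deg(523) = 2; N(523) = {908, 986}.
N(284) = {888, 312}, |N(284)| = 2.
Every vertex has degree 2 (N=85); connected 2-regular on 85 ⇒ C_{85}.
Distinct eigenvalues (to 5 d.p.): [2.0, 1.99454, 1.97818, 1.95102, 1.91321, 1.86494, 1.80649, 1.73818, 1.66037, 1.57349, 1.47802, 1.37447, 1.26342, 1.14547, 1.02126, 0.89148, 0.75682, 0.61803, 0.47587, 0.33111, 0.18454, 0.03696, -0.11082, -0.258, -0.40376, -0.54733, -0.6879, -0.82471, -0.95702, -1.08411, -1.20527, -1.31985, -1.42722, -1.5268, -1.61803, -1.70043, -1.77355, -1.83697, -1.89037, -1.93344, -1.96595, -1.98772, -1.99863].
Lovász: ϑ = −85(-2*cos(pi/85))/(2+-(-1)*2*cos(pi/85)) = 85*cos(pi/85)/(cos(pi/85) + 1).
≈ 42.48548257 (to 8 d.p.).
α=42, χ(Ḡ)=43; ϑ=85*cos(pi/85)/(cos(pi/85) + 1) lies between (both strict).

85*cos(pi/85)/(cos(pi/85) + 1)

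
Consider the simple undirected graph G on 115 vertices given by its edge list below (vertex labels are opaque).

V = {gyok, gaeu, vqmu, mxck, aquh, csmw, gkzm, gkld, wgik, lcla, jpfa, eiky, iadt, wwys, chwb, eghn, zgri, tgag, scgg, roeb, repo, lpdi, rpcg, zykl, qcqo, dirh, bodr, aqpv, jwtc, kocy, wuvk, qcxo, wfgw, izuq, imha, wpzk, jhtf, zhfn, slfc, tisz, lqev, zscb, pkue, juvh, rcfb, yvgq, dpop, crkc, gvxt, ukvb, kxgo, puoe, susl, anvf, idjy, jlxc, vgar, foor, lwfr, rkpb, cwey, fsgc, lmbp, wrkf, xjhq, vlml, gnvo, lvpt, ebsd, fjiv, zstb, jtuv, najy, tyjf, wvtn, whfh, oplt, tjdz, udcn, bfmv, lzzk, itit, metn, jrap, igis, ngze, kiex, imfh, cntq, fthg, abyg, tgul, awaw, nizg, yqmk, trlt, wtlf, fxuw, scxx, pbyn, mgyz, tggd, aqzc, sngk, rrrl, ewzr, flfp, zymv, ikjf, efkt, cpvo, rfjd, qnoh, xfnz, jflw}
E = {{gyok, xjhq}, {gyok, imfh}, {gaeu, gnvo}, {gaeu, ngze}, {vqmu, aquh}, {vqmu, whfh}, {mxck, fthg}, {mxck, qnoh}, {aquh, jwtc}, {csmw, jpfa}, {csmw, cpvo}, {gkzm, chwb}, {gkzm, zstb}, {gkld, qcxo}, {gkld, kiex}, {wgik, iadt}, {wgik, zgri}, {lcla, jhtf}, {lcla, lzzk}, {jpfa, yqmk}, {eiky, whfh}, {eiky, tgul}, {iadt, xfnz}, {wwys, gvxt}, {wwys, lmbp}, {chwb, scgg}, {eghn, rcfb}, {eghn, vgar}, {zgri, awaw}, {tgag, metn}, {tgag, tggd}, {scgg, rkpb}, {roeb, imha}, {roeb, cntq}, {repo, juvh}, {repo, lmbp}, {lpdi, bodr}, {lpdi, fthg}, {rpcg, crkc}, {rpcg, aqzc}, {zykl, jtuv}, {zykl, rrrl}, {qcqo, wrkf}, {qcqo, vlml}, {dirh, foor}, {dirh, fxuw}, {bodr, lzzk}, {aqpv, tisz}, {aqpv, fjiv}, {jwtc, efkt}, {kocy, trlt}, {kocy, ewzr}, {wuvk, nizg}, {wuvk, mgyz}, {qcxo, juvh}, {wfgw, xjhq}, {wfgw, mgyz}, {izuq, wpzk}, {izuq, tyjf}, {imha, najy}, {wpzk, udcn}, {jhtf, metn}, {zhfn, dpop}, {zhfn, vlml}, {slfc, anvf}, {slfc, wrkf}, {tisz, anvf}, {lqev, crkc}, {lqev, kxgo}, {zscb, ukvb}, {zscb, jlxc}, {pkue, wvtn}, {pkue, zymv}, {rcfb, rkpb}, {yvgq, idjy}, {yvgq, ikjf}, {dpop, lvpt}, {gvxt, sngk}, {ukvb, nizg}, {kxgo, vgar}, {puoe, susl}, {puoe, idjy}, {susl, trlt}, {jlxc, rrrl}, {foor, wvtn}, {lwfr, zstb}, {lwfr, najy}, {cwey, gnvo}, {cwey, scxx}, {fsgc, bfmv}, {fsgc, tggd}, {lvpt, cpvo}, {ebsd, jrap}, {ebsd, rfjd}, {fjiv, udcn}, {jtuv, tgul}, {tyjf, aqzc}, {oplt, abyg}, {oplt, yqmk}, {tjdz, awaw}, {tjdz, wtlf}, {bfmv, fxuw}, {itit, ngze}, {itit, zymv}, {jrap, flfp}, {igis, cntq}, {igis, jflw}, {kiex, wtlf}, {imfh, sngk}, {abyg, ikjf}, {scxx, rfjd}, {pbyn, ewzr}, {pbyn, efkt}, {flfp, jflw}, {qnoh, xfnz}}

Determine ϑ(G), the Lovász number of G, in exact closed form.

115*cos(pi/115)/(cos(pi/115) + 1)

deg(pbyn) = 2; N(pbyn) = {ewzr, efkt}.
Vertex tisz has 2 neighbors: aqpv, anvf.
N(cpvo) = {csmw, lvpt}, |N(cpvo)| = 2.
Vertex izuq has 2 neighbors: wpzk, tyjf.
deg(v) = 2 for all v (|V|=115); a single 115-cycle (edge-transitive).
A has 58 distinct eigenvalues ≈ [2.0, 1.997016, 1.988071, 1.973194, 1.952428, 1.925835, 1.893494, 1.855503, 1.811974, 1.763037, 1.708839, 1.649541, 1.58532, 1.516368, 1.44289, 1.365106, 1.283249, 1.197561, 1.1083, 1.01573, 0.92013, 0.821784, 0.720985, 0.618034, 0.513239, 0.406912, 0.299371, 0.190936, 0.081932, -0.027317, -0.136485, -0.245245, -0.353273, -0.460247, -0.565848, -0.669759, -0.771672, -0.871282, -0.968292, -1.062411, -1.153361, -1.240868, -1.324672, -1.404522, -1.480181, -1.551423, -1.618034, -1.679817, -1.736586, -1.788173, -1.834423, -1.875198, -1.910377, -1.939855, -1.963543, -1.981372, -1.993287, -1.999254].
−115·(-2*cos(pi/115)) / ((2)−(-2*cos(pi/115))) = 115*cos(pi/115)/(cos(pi/115) + 1) = ϑ(G).
≈ 57.48927083 (to 8 d.p.).
Lovász sandwich 57 ≤ 115*cos(pi/115)/(cos(pi/115) + 1) ≤ 58: both strict.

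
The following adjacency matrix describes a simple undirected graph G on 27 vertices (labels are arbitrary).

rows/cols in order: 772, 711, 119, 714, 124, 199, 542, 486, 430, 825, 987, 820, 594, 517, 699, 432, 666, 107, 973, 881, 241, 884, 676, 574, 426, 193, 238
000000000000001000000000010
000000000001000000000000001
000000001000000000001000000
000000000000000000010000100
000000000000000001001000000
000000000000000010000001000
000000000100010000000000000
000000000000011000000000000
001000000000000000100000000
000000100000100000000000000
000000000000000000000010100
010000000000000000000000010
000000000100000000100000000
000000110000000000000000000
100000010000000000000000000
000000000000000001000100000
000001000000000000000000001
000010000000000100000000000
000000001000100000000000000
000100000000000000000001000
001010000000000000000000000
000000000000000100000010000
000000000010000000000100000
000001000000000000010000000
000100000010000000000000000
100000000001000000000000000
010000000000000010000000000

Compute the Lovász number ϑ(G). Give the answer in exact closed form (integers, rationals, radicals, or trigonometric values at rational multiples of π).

27*cos(pi/27)/(cos(pi/27) + 1)

Vertex 517 has 2 neighbors: 542, 486.
N(238) = {711, 666}, |N(238)| = 2.
Vertex 714 has 2 neighbors: 881, 426.
N(676) = {987, 884}, |N(676)| = 2.
2-regular, N=27; this is C_{27}, the 27-cycle.
spec(A) ≈ [2.0, 1.9461, 1.7873, 1.5321, 1.1943, 0.7922, 0.3473, -0.1163, -0.5736, -1.0, -1.3725, -1.671, -1.8794, -1.9865] (distinct, 4 d.p.).
λ_max=2, λ_min=-2*cos(pi/27); ϑ = −27·λ_min/(λ_max−λ_min) = 27*cos(pi/27)/(cos(pi/27) + 1).
= 13.4542041… (decimal).
13 ≤ 27*cos(pi/27)/(cos(pi/27) + 1) ≤ 14: both strict.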